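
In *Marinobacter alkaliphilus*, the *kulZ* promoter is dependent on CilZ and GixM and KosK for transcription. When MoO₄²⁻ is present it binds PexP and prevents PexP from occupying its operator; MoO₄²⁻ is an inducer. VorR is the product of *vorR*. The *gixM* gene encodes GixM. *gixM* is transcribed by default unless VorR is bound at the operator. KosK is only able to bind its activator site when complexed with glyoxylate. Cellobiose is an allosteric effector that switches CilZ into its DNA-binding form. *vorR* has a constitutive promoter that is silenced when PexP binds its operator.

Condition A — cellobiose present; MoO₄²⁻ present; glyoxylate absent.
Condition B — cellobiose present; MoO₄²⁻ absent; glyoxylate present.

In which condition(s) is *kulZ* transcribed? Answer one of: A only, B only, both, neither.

B only

Condition A:
Cellobiose is present, so CilZ is active.
MoO₄²⁻ is present, so PexP is inactive.
With no repressor bound, *vorR* is transcribed.
So VorR is produced and active.
With repressor VorR bound, *gixM* is not transcribed.
So GixM is not produced.
Glyoxylate is absent, so KosK is inactive.
Required activator GixM is absent, so *kulZ* is not transcribed.
→ *kulZ* is OFF in A.
Condition B:
Cellobiose is present, so CilZ is active.
MoO₄²⁻ is absent, so PexP is active.
With repressor PexP bound, *vorR* is not transcribed.
So VorR is not produced.
With no repressor bound, *gixM* is transcribed.
So GixM is produced and active.
Glyoxylate is present, so KosK is active.
No repressor is bound and CilZ and GixM and KosK are active, so *kulZ* is transcribed.
→ *kulZ* is ON in B.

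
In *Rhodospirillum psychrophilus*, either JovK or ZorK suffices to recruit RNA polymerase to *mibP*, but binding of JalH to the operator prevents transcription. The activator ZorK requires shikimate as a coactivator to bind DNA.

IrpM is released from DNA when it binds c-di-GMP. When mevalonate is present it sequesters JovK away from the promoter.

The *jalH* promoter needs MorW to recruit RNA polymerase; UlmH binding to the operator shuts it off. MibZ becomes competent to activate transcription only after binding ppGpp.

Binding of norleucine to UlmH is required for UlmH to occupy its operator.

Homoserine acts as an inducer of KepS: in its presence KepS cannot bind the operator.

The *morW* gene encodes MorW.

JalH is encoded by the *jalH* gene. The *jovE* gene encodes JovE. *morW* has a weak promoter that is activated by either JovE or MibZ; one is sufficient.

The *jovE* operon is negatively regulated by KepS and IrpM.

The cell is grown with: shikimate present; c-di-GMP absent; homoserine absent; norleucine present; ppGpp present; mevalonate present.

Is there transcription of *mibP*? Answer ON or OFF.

ON

Homoserine is absent, so KepS is active.
c-di-GMP is absent, so IrpM is active.
With repressor KepS bound, *jovE* is not transcribed.
So JovE is not produced.
ppGpp is present, so MibZ is active.
Activator MibZ is present, so *morW* is transcribed.
So MorW is produced and active.
Norleucine is present, so UlmH is active.
With repressor UlmH bound, *jalH* is not transcribed.
So JalH is not produced.
Mevalonate is present, so JovK is inactive.
Shikimate is present, so ZorK is active.
Activator ZorK is present, so *mibP* is transcribed.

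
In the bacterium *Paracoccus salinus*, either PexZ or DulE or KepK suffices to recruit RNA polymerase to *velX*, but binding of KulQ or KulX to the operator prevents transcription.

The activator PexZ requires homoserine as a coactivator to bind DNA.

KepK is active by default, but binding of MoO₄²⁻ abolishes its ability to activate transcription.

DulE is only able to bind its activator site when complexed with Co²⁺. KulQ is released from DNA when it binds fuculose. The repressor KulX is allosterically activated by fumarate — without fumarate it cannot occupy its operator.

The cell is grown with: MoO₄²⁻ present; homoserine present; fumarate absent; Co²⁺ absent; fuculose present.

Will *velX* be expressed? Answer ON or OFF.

Homoserine is present, so PexZ is active.
Co²⁺ is absent, so DulE is inactive.
Fuculose is present, so KulQ is inactive.
Fumarate is absent, so KulX is inactive.
MoO₄²⁻ is present, so KepK is inactive.
Activator PexZ is present, so *velX* is transcribed.

ON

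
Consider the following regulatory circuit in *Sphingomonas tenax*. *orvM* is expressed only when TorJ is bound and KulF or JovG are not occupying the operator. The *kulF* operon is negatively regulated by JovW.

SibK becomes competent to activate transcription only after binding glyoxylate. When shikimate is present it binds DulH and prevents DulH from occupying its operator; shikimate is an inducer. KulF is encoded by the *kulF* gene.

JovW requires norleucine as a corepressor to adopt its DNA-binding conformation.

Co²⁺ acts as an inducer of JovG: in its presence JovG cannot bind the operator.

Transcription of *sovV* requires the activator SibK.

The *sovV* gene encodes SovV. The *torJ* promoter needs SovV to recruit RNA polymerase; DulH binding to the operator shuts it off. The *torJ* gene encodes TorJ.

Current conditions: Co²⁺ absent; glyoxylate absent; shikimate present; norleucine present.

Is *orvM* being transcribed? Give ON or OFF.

OFF

Norleucine is present, so JovW is active.
With repressor JovW bound, *kulF* is not transcribed.
So KulF is not produced.
Co²⁺ is absent, so JovG is active.
Shikimate is present, so DulH is inactive.
Glyoxylate is absent, so SibK is inactive.
Required activator SibK is absent, so *sovV* is not transcribed.
So SovV is not produced.
Required activator SovV is absent, so *torJ* is not transcribed.
So TorJ is not produced.
With repressor JovG bound, *orvM* is not transcribed.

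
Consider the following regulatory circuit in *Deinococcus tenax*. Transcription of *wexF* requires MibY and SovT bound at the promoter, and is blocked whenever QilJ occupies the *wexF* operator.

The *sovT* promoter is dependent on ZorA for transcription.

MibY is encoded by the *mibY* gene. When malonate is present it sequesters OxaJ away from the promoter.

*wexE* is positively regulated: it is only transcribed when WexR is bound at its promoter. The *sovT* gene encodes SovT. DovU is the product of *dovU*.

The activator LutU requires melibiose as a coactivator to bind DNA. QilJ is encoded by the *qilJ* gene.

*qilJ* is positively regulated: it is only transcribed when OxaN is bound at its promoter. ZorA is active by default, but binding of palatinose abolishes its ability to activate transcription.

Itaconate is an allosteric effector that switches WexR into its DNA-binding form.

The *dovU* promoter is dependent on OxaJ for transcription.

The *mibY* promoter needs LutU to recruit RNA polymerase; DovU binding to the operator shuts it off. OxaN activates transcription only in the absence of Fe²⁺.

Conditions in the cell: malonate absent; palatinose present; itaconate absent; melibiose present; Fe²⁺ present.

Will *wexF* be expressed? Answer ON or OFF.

Fe²⁺ is present, so OxaN is inactive.
Required activator OxaN is absent, so *qilJ* is not transcribed.
So QilJ is not produced.
Malonate is absent, so OxaJ is active.
No repressor is bound and OxaJ is active, so *dovU* is transcribed.
So DovU is produced and active.
Melibiose is present, so LutU is active.
With repressor DovU bound, *mibY* is not transcribed.
So MibY is not produced.
Palatinose is present, so ZorA is inactive.
Required activator ZorA is absent, so *sovT* is not transcribed.
So SovT is not produced.
Required activator MibY is absent, so *wexF* is not transcribed.

OFF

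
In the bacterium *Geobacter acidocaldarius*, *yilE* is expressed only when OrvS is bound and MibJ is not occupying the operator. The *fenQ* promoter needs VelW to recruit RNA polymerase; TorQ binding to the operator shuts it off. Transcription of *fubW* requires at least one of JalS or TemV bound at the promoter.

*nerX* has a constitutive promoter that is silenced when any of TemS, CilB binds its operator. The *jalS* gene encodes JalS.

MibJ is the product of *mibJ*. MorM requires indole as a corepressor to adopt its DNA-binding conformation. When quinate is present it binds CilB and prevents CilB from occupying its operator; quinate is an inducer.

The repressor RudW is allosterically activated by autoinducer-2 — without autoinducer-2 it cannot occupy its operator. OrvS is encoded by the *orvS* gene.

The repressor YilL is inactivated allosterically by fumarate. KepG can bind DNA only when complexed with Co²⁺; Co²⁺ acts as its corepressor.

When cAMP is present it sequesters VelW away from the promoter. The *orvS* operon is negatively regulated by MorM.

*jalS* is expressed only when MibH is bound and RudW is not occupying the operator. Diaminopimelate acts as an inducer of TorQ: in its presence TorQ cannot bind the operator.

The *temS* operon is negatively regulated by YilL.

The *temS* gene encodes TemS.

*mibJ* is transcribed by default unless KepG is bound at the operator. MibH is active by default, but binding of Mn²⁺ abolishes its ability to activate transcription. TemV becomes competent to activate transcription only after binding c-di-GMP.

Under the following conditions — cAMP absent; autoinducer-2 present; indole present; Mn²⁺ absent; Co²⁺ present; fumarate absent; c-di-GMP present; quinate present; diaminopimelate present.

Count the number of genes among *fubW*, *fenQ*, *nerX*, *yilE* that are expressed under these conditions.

3

Mn²⁺ is absent, so MibH is active.
Autoinducer-2 is present, so RudW is active.
With repressor RudW bound, *jalS* is not transcribed.
So JalS is not produced.
c-di-GMP is present, so TemV is active.
Activator TemV is present, so *fubW* is transcribed.
→ *fubW* is ON.
cAMP is absent, so VelW is active.
Diaminopimelate is present, so TorQ is inactive.
No repressor is bound and VelW is active, so *fenQ* is transcribed.
→ *fenQ* is ON.
Fumarate is absent, so YilL is active.
With repressor YilL bound, *temS* is not transcribed.
So TemS is not produced.
Quinate is present, so CilB is inactive.
With no repressor bound, *nerX* is transcribed.
→ *nerX* is ON.
Indole is present, so MorM is active.
With repressor MorM bound, *orvS* is not transcribed.
So OrvS is not produced.
Co²⁺ is present, so KepG is active.
With repressor KepG bound, *mibJ* is not transcribed.
So MibJ is not produced.
Required activator OrvS is absent, so *yilE* is not transcribed.
→ *yilE* is OFF.
3 of the 4 genes are transcribed.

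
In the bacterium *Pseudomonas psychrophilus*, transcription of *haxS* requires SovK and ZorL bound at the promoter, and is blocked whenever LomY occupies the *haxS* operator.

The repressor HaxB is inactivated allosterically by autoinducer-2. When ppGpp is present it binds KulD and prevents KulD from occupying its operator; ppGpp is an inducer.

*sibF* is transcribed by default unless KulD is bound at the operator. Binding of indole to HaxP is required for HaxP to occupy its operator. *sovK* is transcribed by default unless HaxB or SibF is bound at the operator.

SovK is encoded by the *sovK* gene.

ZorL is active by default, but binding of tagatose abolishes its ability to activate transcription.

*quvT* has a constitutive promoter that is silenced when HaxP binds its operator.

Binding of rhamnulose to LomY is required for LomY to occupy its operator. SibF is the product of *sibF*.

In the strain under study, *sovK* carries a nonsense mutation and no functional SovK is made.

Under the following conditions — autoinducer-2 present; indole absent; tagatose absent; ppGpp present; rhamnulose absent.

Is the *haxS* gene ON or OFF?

OFF

SovK is non-functional in this strain, so it has no effect.
Rhamnulose is absent, so LomY is inactive.
Tagatose is absent, so ZorL is active.
Required activator SovK is absent, so *haxS* is not transcribed.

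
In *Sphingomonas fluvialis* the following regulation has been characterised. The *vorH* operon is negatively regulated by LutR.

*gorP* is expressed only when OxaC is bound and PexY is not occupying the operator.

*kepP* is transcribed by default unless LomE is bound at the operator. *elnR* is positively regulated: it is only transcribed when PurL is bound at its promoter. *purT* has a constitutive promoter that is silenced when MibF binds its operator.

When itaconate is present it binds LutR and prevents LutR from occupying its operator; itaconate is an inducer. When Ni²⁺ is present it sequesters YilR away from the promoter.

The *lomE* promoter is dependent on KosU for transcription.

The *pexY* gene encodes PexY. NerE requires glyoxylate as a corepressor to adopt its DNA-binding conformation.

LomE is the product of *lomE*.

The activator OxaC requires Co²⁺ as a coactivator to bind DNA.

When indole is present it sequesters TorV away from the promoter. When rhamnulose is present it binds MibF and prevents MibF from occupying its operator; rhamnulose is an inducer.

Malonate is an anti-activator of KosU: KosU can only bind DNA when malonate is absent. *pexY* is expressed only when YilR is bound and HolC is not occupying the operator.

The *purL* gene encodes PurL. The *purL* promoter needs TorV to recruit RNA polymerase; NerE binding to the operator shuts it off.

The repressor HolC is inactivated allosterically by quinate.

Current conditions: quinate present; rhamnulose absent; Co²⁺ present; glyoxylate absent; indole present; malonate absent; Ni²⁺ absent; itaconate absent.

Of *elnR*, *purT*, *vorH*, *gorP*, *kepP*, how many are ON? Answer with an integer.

0

Glyoxylate is absent, so NerE is inactive.
Indole is present, so TorV is inactive.
Required activator TorV is absent, so *purL* is not transcribed.
So PurL is not produced.
Required activator PurL is absent, so *elnR* is not transcribed.
→ *elnR* is OFF.
Rhamnulose is absent, so MibF is active.
With repressor MibF bound, *purT* is not transcribed.
→ *purT* is OFF.
Itaconate is absent, so LutR is active.
With repressor LutR bound, *vorH* is not transcribed.
→ *vorH* is OFF.
Ni²⁺ is absent, so YilR is active.
Quinate is present, so HolC is inactive.
No repressor is bound and YilR is active, so *pexY* is transcribed.
So PexY is produced and active.
Co²⁺ is present, so OxaC is active.
With repressor PexY bound, *gorP* is not transcribed.
→ *gorP* is OFF.
Malonate is absent, so KosU is active.
No repressor is bound and KosU is active, so *lomE* is transcribed.
So LomE is produced and active.
With repressor LomE bound, *kepP* is not transcribed.
→ *kepP* is OFF.
0 of the 5 genes are transcribed.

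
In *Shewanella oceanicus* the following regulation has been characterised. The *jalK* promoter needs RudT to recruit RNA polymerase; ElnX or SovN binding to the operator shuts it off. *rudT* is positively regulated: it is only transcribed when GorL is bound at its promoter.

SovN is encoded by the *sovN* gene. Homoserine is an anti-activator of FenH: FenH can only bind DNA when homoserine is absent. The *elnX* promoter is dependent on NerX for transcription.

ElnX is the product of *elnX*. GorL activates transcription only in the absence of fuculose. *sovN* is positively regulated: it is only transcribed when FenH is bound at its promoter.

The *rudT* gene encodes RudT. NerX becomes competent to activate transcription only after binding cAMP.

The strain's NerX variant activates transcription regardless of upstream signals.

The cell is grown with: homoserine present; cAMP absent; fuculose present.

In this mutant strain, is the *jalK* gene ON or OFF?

OFF

Fuculose is present, so GorL is inactive.
Required activator GorL is absent, so *rudT* is not transcribed.
So RudT is not produced.
NerX is constitutively active in this strain.
No repressor is bound and NerX is active, so *elnX* is transcribed.
So ElnX is produced and active.
Homoserine is present, so FenH is inactive.
Required activator FenH is absent, so *sovN* is not transcribed.
So SovN is not produced.
With repressor ElnX bound, *jalK* is not transcribed.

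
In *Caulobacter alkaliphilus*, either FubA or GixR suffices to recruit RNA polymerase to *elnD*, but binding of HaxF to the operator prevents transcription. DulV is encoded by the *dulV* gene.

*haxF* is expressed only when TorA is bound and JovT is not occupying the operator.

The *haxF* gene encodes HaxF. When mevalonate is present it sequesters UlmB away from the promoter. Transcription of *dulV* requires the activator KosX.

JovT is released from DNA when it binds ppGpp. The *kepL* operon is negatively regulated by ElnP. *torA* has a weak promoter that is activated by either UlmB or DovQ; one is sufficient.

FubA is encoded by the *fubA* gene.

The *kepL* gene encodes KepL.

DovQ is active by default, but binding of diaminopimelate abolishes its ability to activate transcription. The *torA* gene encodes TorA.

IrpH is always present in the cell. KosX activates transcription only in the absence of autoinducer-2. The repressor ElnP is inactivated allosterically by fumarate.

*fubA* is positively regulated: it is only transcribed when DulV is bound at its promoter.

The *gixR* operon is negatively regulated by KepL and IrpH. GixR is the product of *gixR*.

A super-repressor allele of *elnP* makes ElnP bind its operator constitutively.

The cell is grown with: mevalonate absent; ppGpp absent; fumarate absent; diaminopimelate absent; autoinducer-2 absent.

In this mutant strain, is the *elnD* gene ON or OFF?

ON

Autoinducer-2 is absent, so KosX is active.
No repressor is bound and KosX is active, so *dulV* is transcribed.
So DulV is produced and active.
No repressor is bound and DulV is active, so *fubA* is transcribed.
So FubA is produced and active.
Mevalonate is absent, so UlmB is active.
Diaminopimelate is absent, so DovQ is active.
Activator UlmB is present, so *torA* is transcribed.
So TorA is produced and active.
ppGpp is absent, so JovT is active.
With repressor JovT bound, *haxF* is not transcribed.
So HaxF is not produced.
ElnP is constitutively active in this strain.
With repressor ElnP bound, *kepL* is not transcribed.
So KepL is not produced.
IrpH is produced constitutively and is active.
With repressor IrpH bound, *gixR* is not transcribed.
So GixR is not produced.
Activator FubA is present, so *elnD* is transcribed.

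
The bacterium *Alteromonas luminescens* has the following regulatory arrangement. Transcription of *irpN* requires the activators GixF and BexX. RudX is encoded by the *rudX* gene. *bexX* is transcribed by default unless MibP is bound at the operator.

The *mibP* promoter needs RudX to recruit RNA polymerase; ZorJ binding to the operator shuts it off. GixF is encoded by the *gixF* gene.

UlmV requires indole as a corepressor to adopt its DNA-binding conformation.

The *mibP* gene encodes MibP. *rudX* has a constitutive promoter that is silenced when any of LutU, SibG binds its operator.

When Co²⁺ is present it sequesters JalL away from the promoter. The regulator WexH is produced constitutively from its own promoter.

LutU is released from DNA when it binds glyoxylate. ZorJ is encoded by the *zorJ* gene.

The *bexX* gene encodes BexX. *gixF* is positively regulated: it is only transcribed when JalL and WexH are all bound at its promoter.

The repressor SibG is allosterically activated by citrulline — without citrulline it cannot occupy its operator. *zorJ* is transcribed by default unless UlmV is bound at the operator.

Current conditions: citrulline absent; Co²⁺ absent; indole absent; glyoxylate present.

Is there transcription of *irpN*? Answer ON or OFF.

Co²⁺ is absent, so JalL is active.
WexH is produced constitutively and is active.
No repressor is bound and JalL and WexH are active, so *gixF* is transcribed.
So GixF is produced and active.
Glyoxylate is present, so LutU is inactive.
Citrulline is absent, so SibG is inactive.
With no repressor bound, *rudX* is transcribed.
So RudX is produced and active.
Indole is absent, so UlmV is inactive.
With no repressor bound, *zorJ* is transcribed.
So ZorJ is produced and active.
With repressor ZorJ bound, *mibP* is not transcribed.
So MibP is not produced.
With no repressor bound, *bexX* is transcribed.
So BexX is produced and active.
No repressor is bound and GixF and BexX are active, so *irpN* is transcribed.

ON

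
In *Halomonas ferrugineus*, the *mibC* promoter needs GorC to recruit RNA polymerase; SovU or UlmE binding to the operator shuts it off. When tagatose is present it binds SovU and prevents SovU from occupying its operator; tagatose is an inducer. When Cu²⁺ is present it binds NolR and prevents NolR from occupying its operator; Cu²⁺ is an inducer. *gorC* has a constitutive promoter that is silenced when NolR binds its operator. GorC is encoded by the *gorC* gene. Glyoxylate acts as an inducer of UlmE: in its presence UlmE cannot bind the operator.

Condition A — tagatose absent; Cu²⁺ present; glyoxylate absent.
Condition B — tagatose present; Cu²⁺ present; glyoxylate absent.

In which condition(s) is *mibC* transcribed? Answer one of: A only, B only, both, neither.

neither

Condition A:
Tagatose is absent, so SovU is active.
Cu²⁺ is present, so NolR is inactive.
With no repressor bound, *gorC* is transcribed.
So GorC is produced and active.
Glyoxylate is absent, so UlmE is active.
With repressor SovU bound, *mibC* is not transcribed.
→ *mibC* is OFF in A.
Condition B:
Tagatose is present, so SovU is inactive.
Cu²⁺ is present, so NolR is inactive.
With no repressor bound, *gorC* is transcribed.
So GorC is produced and active.
Glyoxylate is absent, so UlmE is active.
With repressor UlmE bound, *mibC* is not transcribed.
→ *mibC* is OFF in B.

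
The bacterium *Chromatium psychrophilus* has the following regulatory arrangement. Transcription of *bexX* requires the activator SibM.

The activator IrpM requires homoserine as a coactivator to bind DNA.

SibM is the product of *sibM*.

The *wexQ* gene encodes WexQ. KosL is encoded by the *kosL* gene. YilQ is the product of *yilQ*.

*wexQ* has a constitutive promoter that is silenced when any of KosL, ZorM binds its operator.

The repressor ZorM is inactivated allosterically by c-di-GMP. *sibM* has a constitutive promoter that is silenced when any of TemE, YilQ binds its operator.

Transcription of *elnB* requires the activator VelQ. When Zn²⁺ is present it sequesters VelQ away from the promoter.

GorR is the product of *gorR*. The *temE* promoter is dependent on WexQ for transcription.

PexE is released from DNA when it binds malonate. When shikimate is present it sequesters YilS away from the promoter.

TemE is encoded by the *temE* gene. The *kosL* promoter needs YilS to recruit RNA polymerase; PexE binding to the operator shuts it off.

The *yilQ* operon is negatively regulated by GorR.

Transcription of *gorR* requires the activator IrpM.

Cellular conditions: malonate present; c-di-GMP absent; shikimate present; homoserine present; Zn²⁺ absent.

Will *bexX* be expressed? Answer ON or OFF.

ON

Shikimate is present, so YilS is inactive.
Malonate is present, so PexE is inactive.
Required activator YilS is absent, so *kosL* is not transcribed.
So KosL is not produced.
c-di-GMP is absent, so ZorM is active.
With repressor ZorM bound, *wexQ* is not transcribed.
So WexQ is not produced.
Required activator WexQ is absent, so *temE* is not transcribed.
So TemE is not produced.
Homoserine is present, so IrpM is active.
No repressor is bound and IrpM is active, so *gorR* is transcribed.
So GorR is produced and active.
With repressor GorR bound, *yilQ* is not transcribed.
So YilQ is not produced.
With no repressor bound, *sibM* is transcribed.
So SibM is produced and active.
No repressor is bound and SibM is active, so *bexX* is transcribed.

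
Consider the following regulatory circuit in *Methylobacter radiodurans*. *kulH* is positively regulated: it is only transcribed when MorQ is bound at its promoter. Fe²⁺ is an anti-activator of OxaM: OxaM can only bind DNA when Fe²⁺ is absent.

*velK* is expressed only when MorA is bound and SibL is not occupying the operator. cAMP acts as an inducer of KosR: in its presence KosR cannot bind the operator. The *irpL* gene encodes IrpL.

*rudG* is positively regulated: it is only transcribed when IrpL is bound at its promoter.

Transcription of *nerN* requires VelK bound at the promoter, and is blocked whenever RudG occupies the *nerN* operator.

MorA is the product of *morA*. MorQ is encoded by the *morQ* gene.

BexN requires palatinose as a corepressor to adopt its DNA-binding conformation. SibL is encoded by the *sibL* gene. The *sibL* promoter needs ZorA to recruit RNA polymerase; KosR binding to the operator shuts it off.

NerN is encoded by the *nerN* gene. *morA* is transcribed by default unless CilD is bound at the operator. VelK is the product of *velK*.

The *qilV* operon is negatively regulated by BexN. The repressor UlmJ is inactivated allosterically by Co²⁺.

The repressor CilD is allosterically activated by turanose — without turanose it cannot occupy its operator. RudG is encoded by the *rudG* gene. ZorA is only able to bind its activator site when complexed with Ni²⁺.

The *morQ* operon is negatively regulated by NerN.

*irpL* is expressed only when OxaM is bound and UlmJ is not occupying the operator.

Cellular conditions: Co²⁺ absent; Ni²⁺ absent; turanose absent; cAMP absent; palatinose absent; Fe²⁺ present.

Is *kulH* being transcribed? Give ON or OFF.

OFF

Ni²⁺ is absent, so ZorA is inactive.
cAMP is absent, so KosR is active.
With repressor KosR bound, *sibL* is not transcribed.
So SibL is not produced.
Turanose is absent, so CilD is inactive.
With no repressor bound, *morA* is transcribed.
So MorA is produced and active.
No repressor is bound and MorA is active, so *velK* is transcribed.
So VelK is produced and active.
Co²⁺ is absent, so UlmJ is active.
Fe²⁺ is present, so OxaM is inactive.
With repressor UlmJ bound, *irpL* is not transcribed.
So IrpL is not produced.
Required activator IrpL is absent, so *rudG* is not transcribed.
So RudG is not produced.
No repressor is bound and VelK is active, so *nerN* is transcribed.
So NerN is produced and active.
With repressor NerN bound, *morQ* is not transcribed.
So MorQ is not produced.
Required activator MorQ is absent, so *kulH* is not transcribed.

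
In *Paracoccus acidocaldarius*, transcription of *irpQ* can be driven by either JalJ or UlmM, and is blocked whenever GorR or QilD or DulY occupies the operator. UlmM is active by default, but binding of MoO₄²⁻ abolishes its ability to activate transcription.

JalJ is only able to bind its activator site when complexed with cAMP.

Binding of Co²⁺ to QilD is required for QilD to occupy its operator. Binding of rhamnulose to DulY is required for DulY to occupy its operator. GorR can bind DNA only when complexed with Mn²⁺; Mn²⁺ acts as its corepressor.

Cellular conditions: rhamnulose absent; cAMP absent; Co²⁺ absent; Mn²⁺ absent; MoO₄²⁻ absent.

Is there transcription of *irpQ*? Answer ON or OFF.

ON

Mn²⁺ is absent, so GorR is inactive.
cAMP is absent, so JalJ is inactive.
Co²⁺ is absent, so QilD is inactive.
MoO₄²⁻ is absent, so UlmM is active.
Rhamnulose is absent, so DulY is inactive.
Activator UlmM is present, so *irpQ* is transcribed.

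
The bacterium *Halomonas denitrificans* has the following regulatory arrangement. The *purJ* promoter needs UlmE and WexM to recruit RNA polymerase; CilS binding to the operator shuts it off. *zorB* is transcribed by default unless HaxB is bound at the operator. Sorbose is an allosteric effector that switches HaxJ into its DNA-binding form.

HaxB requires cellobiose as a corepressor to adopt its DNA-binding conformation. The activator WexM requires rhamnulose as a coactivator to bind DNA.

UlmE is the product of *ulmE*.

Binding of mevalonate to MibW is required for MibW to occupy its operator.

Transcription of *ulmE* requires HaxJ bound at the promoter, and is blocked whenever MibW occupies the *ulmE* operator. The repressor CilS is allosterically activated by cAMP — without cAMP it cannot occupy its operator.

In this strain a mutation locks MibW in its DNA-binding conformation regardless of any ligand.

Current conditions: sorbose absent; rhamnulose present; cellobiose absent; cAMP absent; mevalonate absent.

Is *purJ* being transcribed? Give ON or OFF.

OFF

Sorbose is absent, so HaxJ is inactive.
MibW is constitutively active in this strain.
With repressor MibW bound, *ulmE* is not transcribed.
So UlmE is not produced.
Rhamnulose is present, so WexM is active.
cAMP is absent, so CilS is inactive.
Required activator UlmE is absent, so *purJ* is not transcribed.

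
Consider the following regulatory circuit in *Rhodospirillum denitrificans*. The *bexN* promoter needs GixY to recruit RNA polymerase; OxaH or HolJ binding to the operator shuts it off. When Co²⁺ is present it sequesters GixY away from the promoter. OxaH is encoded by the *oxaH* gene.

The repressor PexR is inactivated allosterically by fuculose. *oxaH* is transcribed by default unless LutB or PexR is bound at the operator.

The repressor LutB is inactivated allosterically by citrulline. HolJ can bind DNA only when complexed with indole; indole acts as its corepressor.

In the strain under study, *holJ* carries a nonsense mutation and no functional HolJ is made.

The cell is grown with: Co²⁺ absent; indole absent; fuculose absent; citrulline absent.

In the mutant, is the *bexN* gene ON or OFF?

Citrulline is absent, so LutB is active.
Fuculose is absent, so PexR is active.
With repressor LutB bound, *oxaH* is not transcribed.
So OxaH is not produced.
HolJ is non-functional in this strain, so it has no effect.
Co²⁺ is absent, so GixY is active.
No repressor is bound and GixY is active, so *bexN* is transcribed.

ON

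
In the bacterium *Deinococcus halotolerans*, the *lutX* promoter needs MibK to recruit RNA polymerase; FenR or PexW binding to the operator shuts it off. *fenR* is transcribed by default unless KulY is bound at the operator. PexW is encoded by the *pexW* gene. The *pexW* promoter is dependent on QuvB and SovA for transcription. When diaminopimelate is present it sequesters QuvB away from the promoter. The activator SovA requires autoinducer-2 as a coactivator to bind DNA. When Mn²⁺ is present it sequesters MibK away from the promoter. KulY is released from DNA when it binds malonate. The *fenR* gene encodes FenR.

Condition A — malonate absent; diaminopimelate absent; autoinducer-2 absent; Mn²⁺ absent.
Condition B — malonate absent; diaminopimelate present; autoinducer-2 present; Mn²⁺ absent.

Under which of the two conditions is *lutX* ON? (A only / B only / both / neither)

Condition A:
Malonate is absent, so KulY is active.
With repressor KulY bound, *fenR* is not transcribed.
So FenR is not produced.
Diaminopimelate is absent, so QuvB is active.
Autoinducer-2 is absent, so SovA is inactive.
Required activator SovA is absent, so *pexW* is not transcribed.
So PexW is not produced.
Mn²⁺ is absent, so MibK is active.
No repressor is bound and MibK is active, so *lutX* is transcribed.
→ *lutX* is ON in A.
Condition B:
Malonate is absent, so KulY is active.
With repressor KulY bound, *fenR* is not transcribed.
So FenR is not produced.
Diaminopimelate is present, so QuvB is inactive.
Autoinducer-2 is present, so SovA is active.
Required activator QuvB is absent, so *pexW* is not transcribed.
So PexW is not produced.
Mn²⁺ is absent, so MibK is active.
No repressor is bound and MibK is active, so *lutX* is transcribed.
→ *lutX* is ON in B.

both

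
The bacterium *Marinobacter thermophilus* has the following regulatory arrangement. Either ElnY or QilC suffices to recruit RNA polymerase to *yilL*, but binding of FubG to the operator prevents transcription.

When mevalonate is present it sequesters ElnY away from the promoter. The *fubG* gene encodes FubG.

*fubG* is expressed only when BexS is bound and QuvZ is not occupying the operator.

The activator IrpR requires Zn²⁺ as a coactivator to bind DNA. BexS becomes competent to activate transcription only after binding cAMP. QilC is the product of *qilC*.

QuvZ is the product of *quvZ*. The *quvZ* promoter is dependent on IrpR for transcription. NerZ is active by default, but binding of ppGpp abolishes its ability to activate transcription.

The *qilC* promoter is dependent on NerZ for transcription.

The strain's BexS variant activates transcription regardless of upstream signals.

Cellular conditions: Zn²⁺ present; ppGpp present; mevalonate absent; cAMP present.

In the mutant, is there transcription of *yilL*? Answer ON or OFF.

Zn²⁺ is present, so IrpR is active.
No repressor is bound and IrpR is active, so *quvZ* is transcribed.
So QuvZ is produced and active.
BexS is constitutively active in this strain.
With repressor QuvZ bound, *fubG* is not transcribed.
So FubG is not produced.
Mevalonate is absent, so ElnY is active.
ppGpp is present, so NerZ is inactive.
Required activator NerZ is absent, so *qilC* is not transcribed.
So QilC is not produced.
Activator ElnY is present, so *yilL* is transcribed.

ON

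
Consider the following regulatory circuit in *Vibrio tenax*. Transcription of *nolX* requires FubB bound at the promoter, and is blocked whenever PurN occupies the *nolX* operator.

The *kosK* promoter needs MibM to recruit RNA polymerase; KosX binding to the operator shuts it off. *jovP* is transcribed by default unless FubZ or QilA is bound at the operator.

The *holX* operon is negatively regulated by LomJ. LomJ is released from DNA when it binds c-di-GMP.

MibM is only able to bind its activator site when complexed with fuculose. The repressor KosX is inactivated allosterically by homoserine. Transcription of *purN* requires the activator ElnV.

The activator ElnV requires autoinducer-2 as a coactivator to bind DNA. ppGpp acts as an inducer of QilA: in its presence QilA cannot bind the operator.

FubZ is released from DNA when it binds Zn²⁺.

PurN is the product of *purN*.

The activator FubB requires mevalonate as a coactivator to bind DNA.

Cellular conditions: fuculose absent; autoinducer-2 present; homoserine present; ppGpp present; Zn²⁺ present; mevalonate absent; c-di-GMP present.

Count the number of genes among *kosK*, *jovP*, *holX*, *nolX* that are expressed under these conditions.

2

Fuculose is absent, so MibM is inactive.
Homoserine is present, so KosX is inactive.
Required activator MibM is absent, so *kosK* is not transcribed.
→ *kosK* is OFF.
Zn²⁺ is present, so FubZ is inactive.
ppGpp is present, so QilA is inactive.
With no repressor bound, *jovP* is transcribed.
→ *jovP* is ON.
c-di-GMP is present, so LomJ is inactive.
With no repressor bound, *holX* is transcribed.
→ *holX* is ON.
Mevalonate is absent, so FubB is inactive.
Autoinducer-2 is present, so ElnV is active.
No repressor is bound and ElnV is active, so *purN* is transcribed.
So PurN is produced and active.
With repressor PurN bound, *nolX* is not transcribed.
→ *nolX* is OFF.
2 of the 4 genes are transcribed.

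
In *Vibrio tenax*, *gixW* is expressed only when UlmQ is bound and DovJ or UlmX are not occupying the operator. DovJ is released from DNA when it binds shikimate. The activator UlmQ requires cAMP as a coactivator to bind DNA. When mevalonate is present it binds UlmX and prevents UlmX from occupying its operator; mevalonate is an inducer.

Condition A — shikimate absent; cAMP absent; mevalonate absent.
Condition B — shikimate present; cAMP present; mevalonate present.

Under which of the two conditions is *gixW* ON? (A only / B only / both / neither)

B only

Condition A:
Shikimate is absent, so DovJ is active.
cAMP is absent, so UlmQ is inactive.
Mevalonate is absent, so UlmX is active.
With repressor DovJ bound, *gixW* is not transcribed.
→ *gixW* is OFF in A.
Condition B:
Shikimate is present, so DovJ is inactive.
cAMP is present, so UlmQ is active.
Mevalonate is present, so UlmX is inactive.
No repressor is bound and UlmQ is active, so *gixW* is transcribed.
→ *gixW* is ON in B.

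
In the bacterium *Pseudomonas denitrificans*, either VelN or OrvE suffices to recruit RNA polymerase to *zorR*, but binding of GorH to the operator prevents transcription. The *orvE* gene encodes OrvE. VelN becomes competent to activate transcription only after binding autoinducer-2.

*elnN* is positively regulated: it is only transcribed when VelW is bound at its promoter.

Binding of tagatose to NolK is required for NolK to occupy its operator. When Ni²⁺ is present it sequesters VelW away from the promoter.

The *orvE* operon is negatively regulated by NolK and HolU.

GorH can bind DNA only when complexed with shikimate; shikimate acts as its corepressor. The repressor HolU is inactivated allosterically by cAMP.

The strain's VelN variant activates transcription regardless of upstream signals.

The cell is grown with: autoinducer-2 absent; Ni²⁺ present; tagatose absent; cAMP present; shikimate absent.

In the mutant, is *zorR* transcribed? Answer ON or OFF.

ON

VelN is constitutively active in this strain.
Shikimate is absent, so GorH is inactive.
Tagatose is absent, so NolK is inactive.
cAMP is present, so HolU is inactive.
With no repressor bound, *orvE* is transcribed.
So OrvE is produced and active.
Activator VelN is present, so *zorR* is transcribed.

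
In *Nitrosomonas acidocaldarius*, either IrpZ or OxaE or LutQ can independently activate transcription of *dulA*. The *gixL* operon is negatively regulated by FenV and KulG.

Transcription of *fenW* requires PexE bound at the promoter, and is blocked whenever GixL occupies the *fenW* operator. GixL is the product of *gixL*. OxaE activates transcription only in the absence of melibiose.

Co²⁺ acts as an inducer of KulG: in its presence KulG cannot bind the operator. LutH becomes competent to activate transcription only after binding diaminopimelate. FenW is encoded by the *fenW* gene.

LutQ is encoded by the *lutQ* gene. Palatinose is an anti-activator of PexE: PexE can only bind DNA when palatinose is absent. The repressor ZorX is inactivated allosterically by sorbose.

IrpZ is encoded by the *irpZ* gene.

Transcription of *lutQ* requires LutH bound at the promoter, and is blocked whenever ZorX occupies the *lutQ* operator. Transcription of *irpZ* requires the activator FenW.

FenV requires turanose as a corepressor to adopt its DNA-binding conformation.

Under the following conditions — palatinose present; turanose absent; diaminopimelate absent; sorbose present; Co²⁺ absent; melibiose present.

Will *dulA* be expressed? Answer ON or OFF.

OFF

Palatinose is present, so PexE is inactive.
Turanose is absent, so FenV is inactive.
Co²⁺ is absent, so KulG is active.
With repressor KulG bound, *gixL* is not transcribed.
So GixL is not produced.
Required activator PexE is absent, so *fenW* is not transcribed.
So FenW is not produced.
Required activator FenW is absent, so *irpZ* is not transcribed.
So IrpZ is not produced.
Melibiose is present, so OxaE is inactive.
Sorbose is present, so ZorX is inactive.
Diaminopimelate is absent, so LutH is inactive.
Required activator LutH is absent, so *lutQ* is not transcribed.
So LutQ is not produced.
No activator is available at the *dulA* promoter, so *dulA* is not transcribed.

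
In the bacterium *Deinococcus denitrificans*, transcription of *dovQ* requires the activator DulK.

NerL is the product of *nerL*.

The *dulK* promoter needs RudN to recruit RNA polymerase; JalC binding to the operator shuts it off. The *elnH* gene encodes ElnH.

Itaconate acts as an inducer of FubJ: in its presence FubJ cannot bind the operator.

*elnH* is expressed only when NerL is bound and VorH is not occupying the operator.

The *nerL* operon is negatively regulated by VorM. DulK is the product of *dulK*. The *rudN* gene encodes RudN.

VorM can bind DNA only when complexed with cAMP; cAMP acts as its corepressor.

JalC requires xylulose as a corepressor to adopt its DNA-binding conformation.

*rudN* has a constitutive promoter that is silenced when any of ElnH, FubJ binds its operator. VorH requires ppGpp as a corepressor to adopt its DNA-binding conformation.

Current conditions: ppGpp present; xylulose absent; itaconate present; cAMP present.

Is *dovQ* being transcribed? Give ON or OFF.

cAMP is present, so VorM is active.
With repressor VorM bound, *nerL* is not transcribed.
So NerL is not produced.
ppGpp is present, so VorH is active.
With repressor VorH bound, *elnH* is not transcribed.
So ElnH is not produced.
Itaconate is present, so FubJ is inactive.
With no repressor bound, *rudN* is transcribed.
So RudN is produced and active.
Xylulose is absent, so JalC is inactive.
No repressor is bound and RudN is active, so *dulK* is transcribed.
So DulK is produced and active.
No repressor is bound and DulK is active, so *dovQ* is transcribed.

ON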